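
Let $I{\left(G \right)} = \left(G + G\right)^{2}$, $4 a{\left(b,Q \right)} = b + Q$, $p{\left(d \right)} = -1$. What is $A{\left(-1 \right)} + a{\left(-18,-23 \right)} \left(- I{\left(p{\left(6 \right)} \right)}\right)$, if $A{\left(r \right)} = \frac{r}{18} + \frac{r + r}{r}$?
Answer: $\frac{773}{18} \approx 42.944$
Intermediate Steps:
$A{\left(r \right)} = 2 + \frac{r}{18}$ ($A{\left(r \right)} = r \frac{1}{18} + \frac{2 r}{r} = \frac{r}{18} + 2 = 2 + \frac{r}{18}$)
$a{\left(b,Q \right)} = \frac{Q}{4} + \frac{b}{4}$ ($a{\left(b,Q \right)} = \frac{b + Q}{4} = \frac{Q + b}{4} = \frac{Q}{4} + \frac{b}{4}$)
$I{\left(G \right)} = 4 G^{2}$ ($I{\left(G \right)} = \left(2 G\right)^{2} = 4 G^{2}$)
$A{\left(-1 \right)} + a{\left(-18,-23 \right)} \left(- I{\left(p{\left(6 \right)} \right)}\right) = \left(2 + \frac{1}{18} \left(-1\right)\right) + \left(\frac{1}{4} \left(-23\right) + \frac{1}{4} \left(-18\right)\right) \left(- 4 \left(-1\right)^{2}\right) = \left(2 - \frac{1}{18}\right) + \left(- \frac{23}{4} - \frac{9}{2}\right) \left(- 4 \cdot 1\right) = \frac{35}{18} - \frac{41 \left(\left(-1\right) 4\right)}{4} = \frac{35}{18} - -41 = \frac{35}{18} + 41 = \frac{773}{18}$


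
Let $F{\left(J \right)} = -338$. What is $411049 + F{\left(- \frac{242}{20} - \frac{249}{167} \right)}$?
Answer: $410711$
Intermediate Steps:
$411049 + F{\left(- \frac{242}{20} - \frac{249}{167} \right)} = 411049 - 338 = 410711$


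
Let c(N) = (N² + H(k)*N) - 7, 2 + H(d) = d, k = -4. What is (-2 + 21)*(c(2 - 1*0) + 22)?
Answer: 133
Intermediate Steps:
H(d) = -2 + d
c(N) = -7 + N² - 6*N (c(N) = (N² + (-2 - 4)*N) - 7 = (N² - 6*N) - 7 = -7 + N² - 6*N)
(-2 + 21)*(c(2 - 1*0) + 22) = (-2 + 21)*((-7 + (2 - 1*0)² - 6*(2 - 1*0)) + 22) = 19*((-7 + (2 + 0)² - 6*(2 + 0)) + 22) = 19*((-7 + 2² - 6*2) + 22) = 19*((-7 + 4 - 12) + 22) = 19*(-15 + 22) = 19*7 = 133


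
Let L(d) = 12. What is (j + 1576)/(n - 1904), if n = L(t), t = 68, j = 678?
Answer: -1127/946 ≈ -1.1913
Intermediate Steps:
n = 12
(j + 1576)/(n - 1904) = (678 + 1576)/(12 - 1904) = 2254/(-1892) = 2254*(-1/1892) = -1127/946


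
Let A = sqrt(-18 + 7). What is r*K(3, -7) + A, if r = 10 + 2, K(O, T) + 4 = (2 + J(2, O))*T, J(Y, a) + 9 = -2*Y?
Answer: 876 + I*sqrt(11) ≈ 876.0 + 3.3166*I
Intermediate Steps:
J(Y, a) = -9 - 2*Y
K(O, T) = -4 - 11*T (K(O, T) = -4 + (2 + (-9 - 2*2))*T = -4 + (2 + (-9 - 4))*T = -4 + (2 - 13)*T = -4 - 11*T)
r = 12
A = I*sqrt(11) (A = sqrt(-11) = I*sqrt(11) ≈ 3.3166*I)
r*K(3, -7) + A = 12*(-4 - 11*(-7)) + I*sqrt(11) = 12*(-4 + 77) + I*sqrt(11) = 12*73 + I*sqrt(11) = 876 + I*sqrt(11)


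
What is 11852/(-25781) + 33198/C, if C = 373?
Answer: 851456842/9616313 ≈ 88.543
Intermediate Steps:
11852/(-25781) + 33198/C = 11852/(-25781) + 33198/373 = 11852*(-1/25781) + 33198*(1/373) = -11852/25781 + 33198/373 = 851456842/9616313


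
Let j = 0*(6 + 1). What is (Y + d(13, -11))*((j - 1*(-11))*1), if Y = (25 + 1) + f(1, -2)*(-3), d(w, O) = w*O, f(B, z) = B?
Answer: -1320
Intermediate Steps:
j = 0 (j = 0*7 = 0)
d(w, O) = O*w
Y = 23 (Y = (25 + 1) + 1*(-3) = 26 - 3 = 23)
(Y + d(13, -11))*((j - 1*(-11))*1) = (23 - 11*13)*((0 - 1*(-11))*1) = (23 - 143)*((0 + 11)*1) = -1320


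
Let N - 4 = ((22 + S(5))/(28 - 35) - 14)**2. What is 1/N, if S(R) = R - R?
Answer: 49/14596 ≈ 0.0033571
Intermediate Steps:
S(R) = 0
N = 14596/49 (N = 4 + ((22 + 0)/(28 - 35) - 14)**2 = 4 + (22/(-7) - 14)**2 = 4 + (22*(-1/7) - 14)**2 = 4 + (-22/7 - 14)**2 = 4 + (-120/7)**2 = 4 + 14400/49 = 14596/49 ≈ 297.88)
1/N = 1/(14596/49) = 49/14596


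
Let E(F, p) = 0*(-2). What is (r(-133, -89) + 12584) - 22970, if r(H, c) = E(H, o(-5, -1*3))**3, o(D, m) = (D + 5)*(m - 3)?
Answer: -10386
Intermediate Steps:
o(D, m) = (-3 + m)*(5 + D) (o(D, m) = (5 + D)*(-3 + m) = (-3 + m)*(5 + D))
E(F, p) = 0
r(H, c) = 0 (r(H, c) = 0**3 = 0)
(r(-133, -89) + 12584) - 22970 = (0 + 12584) - 22970 = 12584 - 22970 = -10386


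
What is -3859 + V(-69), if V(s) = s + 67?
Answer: -3861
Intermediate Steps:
V(s) = 67 + s
-3859 + V(-69) = -3859 + (67 - 69) = -3859 - 2 = -3861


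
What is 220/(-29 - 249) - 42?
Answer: -5948/139 ≈ -42.791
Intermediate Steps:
220/(-29 - 249) - 42 = 220/(-278) - 42 = 220*(-1/278) - 42 = -110/139 - 42 = -5948/139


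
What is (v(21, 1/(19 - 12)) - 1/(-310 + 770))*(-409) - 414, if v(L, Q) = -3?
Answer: 374389/460 ≈ 813.89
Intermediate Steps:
(v(21, 1/(19 - 12)) - 1/(-310 + 770))*(-409) - 414 = (-3 - 1/(-310 + 770))*(-409) - 414 = (-3 - 1/460)*(-409) - 414 = -1381/460*(-409) - 414 = 564829/460 - 414 = 374389/460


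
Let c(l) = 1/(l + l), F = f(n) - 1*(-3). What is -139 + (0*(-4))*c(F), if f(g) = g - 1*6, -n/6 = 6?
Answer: -139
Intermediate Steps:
n = -36 (n = -6*6 = -36)
f(g) = -6 + g (f(g) = g - 6 = -6 + g)
F = -39 (F = (-6 - 36) - 1*(-3) = -42 + 3 = -39)
c(l) = 1/(2*l)
-139 + (0*(-4))*c(F) = -139 + (0*(-4))*((1/2)/(-39)) = -139 + 0*((1/2)*(-1/39)) = -139 + 0*(-1/78) = -139 + 0 = -139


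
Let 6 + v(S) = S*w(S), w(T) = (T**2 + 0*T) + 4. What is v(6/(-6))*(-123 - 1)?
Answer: 1364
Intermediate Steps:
w(T) = 4 + T**2 (w(T) = (T**2 + 0) + 4 = T**2 + 4 = 4 + T**2)
v(S) = -6 + S*(4 + S**2)
v(6/(-6))*(-123 - 1) = (-6 + (6/(-6))*(4 + (6/(-6))**2))*(-123 - 1) = (-6 + (6*(-1/6))*(4 + (6*(-1/6))**2))*(-124) = (-6 - (4 + (-1)**2))*(-124) = (-6 - (4 + 1))*(-124) = (-6 - 1*5)*(-124) = (-6 - 5)*(-124) = -11*(-124) = 1364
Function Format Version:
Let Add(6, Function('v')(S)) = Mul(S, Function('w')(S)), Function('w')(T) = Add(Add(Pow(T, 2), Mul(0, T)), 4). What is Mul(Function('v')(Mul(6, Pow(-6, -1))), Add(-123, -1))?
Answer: 1364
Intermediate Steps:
Function('w')(T) = Add(4, Pow(T, 2)) (Function('w')(T) = Add(Add(Pow(T, 2), 0), 4) = Add(Pow(T, 2), 4) = Add(4, Pow(T, 2)))
Function('v')(S) = Add(-6, Mul(S, Add(4, Pow(S, 2))))
Mul(Function('v')(Mul(6, Pow(-6, -1))), Add(-123, -1)) = Mul(Add(-6, Mul(Mul(6, Pow(-6, -1)), Add(4, Pow(Mul(6, Pow(-6, -1)), 2)))), Add(-123, -1)) = Mul(Add(-6, Mul(Mul(6, Rational(-1, 6)), Add(4, Pow(Mul(6, Rational(-1, 6)), 2)))), -124) = Mul(Add(-6, Mul(-1, Add(4, Pow(-1, 2)))), -124) = Mul(Add(-6, Mul(-1, Add(4, 1))), -124) = Mul(Add(-6, Mul(-1, 5)), -124) = Mul(Add(-6, -5), -124) = Mul(-11, -124) = 1364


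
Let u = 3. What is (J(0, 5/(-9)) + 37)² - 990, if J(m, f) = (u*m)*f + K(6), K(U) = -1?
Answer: 306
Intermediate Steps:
J(m, f) = -1 + 3*f*m (J(m, f) = (3*m)*f - 1 = 3*f*m - 1 = -1 + 3*f*m)
(J(0, 5/(-9)) + 37)² - 990 = ((-1 + 3*(5/(-9))*0) + 37)² - 990 = ((-1 + 3*(5*(-⅑))*0) + 37)² - 990 = ((-1 + 3*(-5/9)*0) + 37)² - 990 = ((-1 + 0) + 37)² - 990 = (-1 + 37)² - 990 = 36² - 990 = 1296 - 990 = 306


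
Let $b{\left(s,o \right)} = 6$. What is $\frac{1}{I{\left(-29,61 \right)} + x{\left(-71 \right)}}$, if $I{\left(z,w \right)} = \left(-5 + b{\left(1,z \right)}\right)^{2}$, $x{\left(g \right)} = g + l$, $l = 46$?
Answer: $- \frac{1}{24} \approx -0.041667$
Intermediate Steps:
$x{\left(g \right)} = 46 + g$ ($x{\left(g \right)} = g + 46 = 46 + g$)
$I{\left(z,w \right)} = 1$ ($I{\left(z,w \right)} = \left(-5 + 6\right)^{2} = 1^{2} = 1$)
$\frac{1}{I{\left(-29,61 \right)} + x{\left(-71 \right)}} = \frac{1}{1 + \left(46 - 71\right)} = \frac{1}{1 - 25} = \frac{1}{-24} = - \frac{1}{24}$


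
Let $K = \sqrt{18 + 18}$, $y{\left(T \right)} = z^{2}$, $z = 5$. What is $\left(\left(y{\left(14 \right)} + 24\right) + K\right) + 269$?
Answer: $324$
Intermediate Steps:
$y{\left(T \right)} = 25$ ($y{\left(T \right)} = 5^{2} = 25$)
$K = 6$ ($K = \sqrt{36} = 6$)
$\left(\left(y{\left(14 \right)} + 24\right) + K\right) + 269 = \left(\left(25 + 24\right) + 6\right) + 269 = \left(49 + 6\right) + 269 = 55 + 269 = 324$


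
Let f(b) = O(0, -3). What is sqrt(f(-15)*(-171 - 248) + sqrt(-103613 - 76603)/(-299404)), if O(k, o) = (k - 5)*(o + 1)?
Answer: sqrt(-324916214840 - 1554*I*sqrt(5006))/8806 ≈ 1.0952e-5 - 64.73*I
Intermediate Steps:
O(k, o) = (1 + o)*(-5 + k) (O(k, o) = (-5 + k)*(1 + o) = (1 + o)*(-5 + k))
f(b) = 10 (f(b) = -5 + 0 - 5*(-3) + 0*(-3) = -5 + 0 + 15 + 0 = 10)
sqrt(f(-15)*(-171 - 248) + sqrt(-103613 - 76603)/(-299404)) = sqrt(10*(-171 - 248) + sqrt(-103613 - 76603)/(-299404)) = sqrt(10*(-419) + sqrt(-180216)*(-1/299404)) = sqrt(-4190 + (6*I*sqrt(5006))*(-1/299404)) = sqrt(-4190 - 3*I*sqrt(5006)/149702)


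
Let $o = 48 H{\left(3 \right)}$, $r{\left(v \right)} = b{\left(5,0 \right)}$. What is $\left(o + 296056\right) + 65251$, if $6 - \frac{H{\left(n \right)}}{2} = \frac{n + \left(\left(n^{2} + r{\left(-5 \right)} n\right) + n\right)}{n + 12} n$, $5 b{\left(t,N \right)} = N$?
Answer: $361595$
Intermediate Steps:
$b{\left(t,N \right)} = \frac{N}{5}$
$r{\left(v \right)} = 0$ ($r{\left(v \right)} = \frac{1}{5} \cdot 0 = 0$)
$H{\left(n \right)} = 12 - \frac{2 n \left(n^{2} + 2 n\right)}{12 + n}$ ($H{\left(n \right)} = 12 - 2 \frac{n + \left(\left(n^{2} + 0 n\right) + n\right)}{n + 12} n = 12 - 2 \frac{n + \left(\left(n^{2} + 0\right) + n\right)}{12 + n} n = 12 - 2 \frac{n + \left(n^{2} + n\right)}{12 + n} n = 12 - 2 \frac{n + \left(n + n^{2}\right)}{12 + n} n = 12 - 2 \frac{n^{2} + 2 n}{12 + n} n = 12 - 2 \frac{n \left(n^{2} + 2 n\right)}{12 + n} = 12 - \frac{2 n \left(n^{2} + 2 n\right)}{12 + n}$)
$o = 288$ ($o = 48 \frac{2 \left(72 - 3^{3} - 2 \cdot 3^{2} + 6 \cdot 3\right)}{12 + 3} = 48 \frac{2 \left(72 - 27 - 18 + 18\right)}{15} = 48 \cdot 2 \cdot \frac{1}{15} \left(72 - 27 - 18 + 18\right) = 48 \cdot 2 \cdot \frac{1}{15} \cdot 45 = 48 \cdot 6 = 288$)
$\left(o + 296056\right) + 65251 = \left(288 + 296056\right) + 65251 = 296344 + 65251 = 361595$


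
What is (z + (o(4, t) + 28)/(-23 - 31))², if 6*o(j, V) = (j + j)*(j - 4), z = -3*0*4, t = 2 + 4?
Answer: 196/729 ≈ 0.26886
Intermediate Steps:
t = 6
z = 0 (z = 0*4 = 0)
o(j, V) = j*(-4 + j)/3 (o(j, V) = ((j + j)*(j - 4))/6 = ((2*j)*(-4 + j))/6 = (2*j*(-4 + j))/6 = j*(-4 + j)/3)
(z + (o(4, t) + 28)/(-23 - 31))² = (0 + ((⅓)*4*(-4 + 4) + 28)/(-23 - 31))² = (0 + ((⅓)*4*0 + 28)/(-54))² = (0 + (0 + 28)*(-1/54))² = (0 + 28*(-1/54))² = (0 - 14/27)² = (-14/27)² = 196/729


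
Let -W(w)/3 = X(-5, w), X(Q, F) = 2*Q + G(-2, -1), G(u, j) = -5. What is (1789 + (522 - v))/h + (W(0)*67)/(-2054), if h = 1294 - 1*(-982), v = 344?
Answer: -1410961/2337452 ≈ -0.60363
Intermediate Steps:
h = 2276 (h = 1294 + 982 = 2276)
X(Q, F) = -5 + 2*Q (X(Q, F) = 2*Q - 5 = -5 + 2*Q)
W(w) = 45 (W(w) = -3*(-5 + 2*(-5)) = -3*(-5 - 10) = -3*(-15) = 45)
(1789 + (522 - v))/h + (W(0)*67)/(-2054) = (1789 + (522 - 1*344))/2276 + (45*67)/(-2054) = (1789 + (522 - 344))*(1/2276) + 3015*(-1/2054) = (1789 + 178)*(1/2276) - 3015/2054 = 1967*(1/2276) - 3015/2054 = 1967/2276 - 3015/2054 = -1410961/2337452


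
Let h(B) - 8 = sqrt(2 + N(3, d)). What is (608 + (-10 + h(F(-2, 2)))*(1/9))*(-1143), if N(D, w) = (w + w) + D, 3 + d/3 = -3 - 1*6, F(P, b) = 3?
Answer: -694690 - 127*I*sqrt(67) ≈ -6.9469e+5 - 1039.5*I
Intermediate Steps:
d = -36 (d = -9 + 3*(-3 - 1*6) = -9 + 3*(-3 - 6) = -9 + 3*(-9) = -9 - 27 = -36)
N(D, w) = D + 2*w (N(D, w) = 2*w + D = D + 2*w)
h(B) = 8 + I*sqrt(67) (h(B) = 8 + sqrt(2 + (3 + 2*(-36))) = 8 + sqrt(2 + (3 - 72)) = 8 + sqrt(2 - 69) = 8 + sqrt(-67) = 8 + I*sqrt(67))
(608 + (-10 + h(F(-2, 2)))*(1/9))*(-1143) = (608 + (-10 + (8 + I*sqrt(67)))*(1/9))*(-1143) = (608 + (-2 + I*sqrt(67))*(1*(1/9)))*(-1143) = (608 + (-2 + I*sqrt(67))*(1/9))*(-1143) = (608 + (-2/9 + I*sqrt(67)/9))*(-1143) = (5470/9 + I*sqrt(67)/9)*(-1143) = -694690 - 127*I*sqrt(67)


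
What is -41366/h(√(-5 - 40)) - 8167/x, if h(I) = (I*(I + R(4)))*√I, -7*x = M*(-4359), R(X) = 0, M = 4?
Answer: -57169/17436 - 41366*I*√3*5^(¾)*√I/675 ≈ 247.69 - 250.96*I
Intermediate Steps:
x = 17436/7 (x = -4*(-4359)/7 = -⅐*(-17436) = 17436/7 ≈ 2490.9)
h(I) = I^(5/2) (h(I) = (I*(I + 0))*√I = (I*I)*√I = I²*√I = I^(5/2))
-41366/h(√(-5 - 40)) - 8167/x = -41366/(-5 - 40)^(5/4) - 8167/17436/7 = -41366*(-5)^(¾)*√3/675 - 8167*7/17436 = -41366*√3*5^(¾)*I^(3/2)/675 - 57169/17436 = -57169/17436 - 41366*√3*5^(¾)*I^(3/2)/675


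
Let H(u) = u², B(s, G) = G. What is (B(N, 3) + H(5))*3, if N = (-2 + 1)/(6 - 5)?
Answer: 84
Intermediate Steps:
N = -1 (N = -1/1 = -1*1 = -1)
(B(N, 3) + H(5))*3 = (3 + 5²)*3 = (3 + 25)*3 = 28*3 = 84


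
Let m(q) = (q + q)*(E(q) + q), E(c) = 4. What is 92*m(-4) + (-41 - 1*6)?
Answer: -47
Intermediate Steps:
m(q) = 2*q*(4 + q) (m(q) = (q + q)*(4 + q) = (2*q)*(4 + q) = 2*q*(4 + q))
92*m(-4) + (-41 - 1*6) = 92*(2*(-4)*(4 - 4)) + (-41 - 1*6) = 92*(2*(-4)*0) + (-41 - 6) = 92*0 - 47 = 0 - 47 = -47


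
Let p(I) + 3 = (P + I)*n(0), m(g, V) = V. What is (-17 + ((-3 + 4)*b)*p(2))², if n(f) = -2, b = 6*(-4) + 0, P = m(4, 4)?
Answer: 117649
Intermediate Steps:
P = 4
b = -24 (b = -24 + 0 = -24)
p(I) = -11 - 2*I (p(I) = -3 + (4 + I)*(-2) = -3 + (-8 - 2*I) = -11 - 2*I)
(-17 + ((-3 + 4)*b)*p(2))² = (-17 + ((-3 + 4)*(-24))*(-11 - 2*2))² = (-17 + (1*(-24))*(-11 - 4))² = (-17 - 24*(-15))² = (-17 + 360)² = 343² = 117649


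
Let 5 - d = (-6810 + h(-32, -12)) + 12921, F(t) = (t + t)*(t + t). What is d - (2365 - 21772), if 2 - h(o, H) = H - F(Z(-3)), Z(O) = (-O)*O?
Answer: 12963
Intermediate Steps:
Z(O) = -O²
F(t) = 4*t² (F(t) = (2*t)*(2*t) = 4*t²)
h(o, H) = 326 - H (h(o, H) = 2 - (H - 4*(-1*(-3)²)²) = 2 - (H - 4*(-1*9)²) = 2 - (H - 4*(-9)²) = 2 - (H - 4*81) = 2 - (H - 1*324) = 2 - (H - 324) = 2 - (-324 + H) = 2 + (324 - H) = 326 - H)
d = -6444 (d = 5 - ((-6810 + (326 - 1*(-12))) + 12921) = 5 - ((-6810 + (326 + 12)) + 12921) = 5 - ((-6810 + 338) + 12921) = 5 - (-6472 + 12921) = 5 - 1*6449 = 5 - 6449 = -6444)
d - (2365 - 21772) = -6444 - (2365 - 21772) = -6444 - 1*(-19407) = -6444 + 19407 = 12963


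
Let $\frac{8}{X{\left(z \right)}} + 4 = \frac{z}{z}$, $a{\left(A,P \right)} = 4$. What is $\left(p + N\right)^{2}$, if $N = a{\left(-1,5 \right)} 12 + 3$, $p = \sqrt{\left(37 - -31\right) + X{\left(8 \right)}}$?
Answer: $\frac{7999}{3} + 476 \sqrt{3} \approx 3490.8$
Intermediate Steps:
$X{\left(z \right)} = - \frac{8}{3}$ ($X{\left(z \right)} = \frac{8}{-4 + \frac{z}{z}} = \frac{8}{-4 + 1} = \frac{8}{-3} = 8 \left(- \frac{1}{3}\right) = - \frac{8}{3}$)
$p = \frac{14 \sqrt{3}}{3}$ ($p = \sqrt{\left(37 - -31\right) - \frac{8}{3}} = \sqrt{\left(37 + 31\right) - \frac{8}{3}} = \sqrt{68 - \frac{8}{3}} = \sqrt{\frac{196}{3}} = \frac{14 \sqrt{3}}{3} \approx 8.0829$)
$N = 51$ ($N = 4 \cdot 12 + 3 = 48 + 3 = 51$)
$\left(p + N\right)^{2} = \left(\frac{14 \sqrt{3}}{3} + 51\right)^{2} = \left(51 + \frac{14 \sqrt{3}}{3}\right)^{2}$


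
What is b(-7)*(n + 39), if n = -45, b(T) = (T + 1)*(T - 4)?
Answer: -396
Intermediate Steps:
b(T) = (1 + T)*(-4 + T)
b(-7)*(n + 39) = (-4 + (-7)**2 - 3*(-7))*(-45 + 39) = (-4 + 49 + 21)*(-6) = 66*(-6) = -396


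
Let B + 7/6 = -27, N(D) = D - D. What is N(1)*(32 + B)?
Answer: 0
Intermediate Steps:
N(D) = 0
B = -169/6 (B = -7/6 - 27 = -169/6 ≈ -28.167)
N(1)*(32 + B) = 0*(32 - 169/6) = 0*(23/6) = 0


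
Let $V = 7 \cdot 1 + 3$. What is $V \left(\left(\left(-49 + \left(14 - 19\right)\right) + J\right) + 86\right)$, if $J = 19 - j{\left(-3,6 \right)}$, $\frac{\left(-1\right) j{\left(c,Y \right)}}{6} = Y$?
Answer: $870$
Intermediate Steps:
$j{\left(c,Y \right)} = - 6 Y$
$J = 55$ ($J = 19 - \left(-6\right) 6 = 19 - -36 = 19 + 36 = 55$)
$V = 10$ ($V = 7 + 3 = 10$)
$V \left(\left(\left(-49 + \left(14 - 19\right)\right) + J\right) + 86\right) = 10 \left(\left(\left(-49 + \left(14 - 19\right)\right) + 55\right) + 86\right) = 10 \left(\left(\left(-49 - 5\right) + 55\right) + 86\right) = 10 \left(\left(-54 + 55\right) + 86\right) = 10 \left(1 + 86\right) = 10 \cdot 87 = 870$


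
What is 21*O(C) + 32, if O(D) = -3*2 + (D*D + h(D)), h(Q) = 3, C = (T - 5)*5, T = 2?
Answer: 4694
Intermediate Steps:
C = -15 (C = (2 - 5)*5 = -3*5 = -15)
O(D) = -3 + D**2 (O(D) = -3*2 + (D*D + 3) = -6 + (D**2 + 3) = -6 + (3 + D**2) = -3 + D**2)
21*O(C) + 32 = 21*(-3 + (-15)**2) + 32 = 21*(-3 + 225) + 32 = 21*222 + 32 = 4662 + 32 = 4694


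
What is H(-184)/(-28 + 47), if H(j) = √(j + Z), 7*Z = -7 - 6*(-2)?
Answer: I*√8981/133 ≈ 0.71254*I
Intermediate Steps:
Z = 5/7 (Z = (-7 - 6*(-2))/7 = (-7 + 12)/7 = (⅐)*5 = 5/7 ≈ 0.71429)
H(j) = √(5/7 + j) (H(j) = √(j + 5/7) = √(5/7 + j))
H(-184)/(-28 + 47) = (√(35 + 49*(-184))/7)/(-28 + 47) = (√(35 - 9016)/7)/19 = (√(-8981)/7)/19 = ((I*√8981)/7)/19 = (I*√8981/7)/19 = I*√8981/133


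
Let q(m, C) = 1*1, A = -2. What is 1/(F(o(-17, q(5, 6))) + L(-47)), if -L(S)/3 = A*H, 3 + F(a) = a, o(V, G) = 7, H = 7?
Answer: 1/46 ≈ 0.021739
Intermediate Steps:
q(m, C) = 1
F(a) = -3 + a
L(S) = 42 (L(S) = -(-6)*7 = -3*(-14) = 42)
1/(F(o(-17, q(5, 6))) + L(-47)) = 1/((-3 + 7) + 42) = 1/(4 + 42) = 1/46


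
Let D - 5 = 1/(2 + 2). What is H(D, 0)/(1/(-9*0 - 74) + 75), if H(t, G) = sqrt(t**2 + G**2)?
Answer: 777/11098 ≈ 0.070013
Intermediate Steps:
D = 21/4 (D = 5 + 1/(2 + 2) = 5 + 1/4 = 21/4 ≈ 5.2500)
H(t, G) = sqrt(G**2 + t**2)
H(D, 0)/(1/(-9*0 - 74) + 75) = sqrt(0**2 + (21/4)**2)/(1/(-9*0 - 74) + 75) = sqrt(0 + 441/16)/(1/(0 - 74) + 75) = sqrt(441/16)/(1/(-74) + 75) = (21/4)/(-1/74 + 75) = (21/4)/(5549/74) = (74/5549)*(21/4) = 777/11098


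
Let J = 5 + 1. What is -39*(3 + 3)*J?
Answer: -1404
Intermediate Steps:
J = 6
-39*(3 + 3)*J = -39*(3 + 3)*6 = -234*6 = -39*36 = -1404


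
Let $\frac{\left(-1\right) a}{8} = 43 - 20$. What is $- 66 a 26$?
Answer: $315744$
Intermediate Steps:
$a = -184$ ($a = - 8 \left(43 - 20\right) = \left(-8\right) 23 = -184$)
$- 66 a 26 = \left(-66\right) \left(-184\right) 26 = 12144 \cdot 26 = 315744$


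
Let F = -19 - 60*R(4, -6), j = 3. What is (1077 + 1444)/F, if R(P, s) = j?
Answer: -2521/199 ≈ -12.668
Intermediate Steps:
R(P, s) = 3
F = -199 (F = -19 - 60*3 = -19 - 180 = -199)
(1077 + 1444)/F = (1077 + 1444)/(-199) = 2521*(-1/199) = -2521/199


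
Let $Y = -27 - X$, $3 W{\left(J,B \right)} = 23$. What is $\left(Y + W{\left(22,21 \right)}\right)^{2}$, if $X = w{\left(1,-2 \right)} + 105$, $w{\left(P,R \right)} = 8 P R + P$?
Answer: $\frac{107584}{9} \approx 11954.0$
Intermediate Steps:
$w{\left(P,R \right)} = P + 8 P R$ ($w{\left(P,R \right)} = 8 P R + P = P + 8 P R$)
$W{\left(J,B \right)} = \frac{23}{3}$ ($W{\left(J,B \right)} = \frac{1}{3} \cdot 23 = \frac{23}{3}$)
$X = 90$ ($X = 1 \left(1 + 8 \left(-2\right)\right) + 105 = 1 \left(1 - 16\right) + 105 = 1 \left(-15\right) + 105 = -15 + 105 = 90$)
$Y = -117$ ($Y = -27 - 90 = -117$)
$\left(Y + W{\left(22,21 \right)}\right)^{2} = \left(-117 + \frac{23}{3}\right)^{2} = \left(- \frac{328}{3}\right)^{2} = \frac{107584}{9}$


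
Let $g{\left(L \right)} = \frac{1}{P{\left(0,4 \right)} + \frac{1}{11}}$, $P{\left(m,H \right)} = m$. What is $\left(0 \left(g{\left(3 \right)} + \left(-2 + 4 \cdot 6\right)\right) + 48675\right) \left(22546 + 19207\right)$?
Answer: $2032327275$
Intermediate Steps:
$g{\left(L \right)} = 11$ ($g{\left(L \right)} = \frac{1}{0 + \frac{1}{11}} = \frac{1}{\frac{1}{11}} = 11$)
$\left(0 \left(g{\left(3 \right)} + \left(-2 + 4 \cdot 6\right)\right) + 48675\right) \left(22546 + 19207\right) = \left(0 \left(11 + \left(-2 + 4 \cdot 6\right)\right) + 48675\right) \left(22546 + 19207\right) = \left(0 \left(11 + \left(-2 + 24\right)\right) + 48675\right) 41753 = \left(0 \left(11 + 22\right) + 48675\right) 41753 = \left(0 \cdot 33 + 48675\right) 41753 = \left(0 + 48675\right) 41753 = 48675 \cdot 41753 = 2032327275$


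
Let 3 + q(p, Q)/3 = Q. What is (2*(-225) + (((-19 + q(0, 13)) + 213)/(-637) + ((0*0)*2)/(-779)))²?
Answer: 1679524324/8281 ≈ 2.0282e+5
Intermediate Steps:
q(p, Q) = -9 + 3*Q
(2*(-225) + (((-19 + q(0, 13)) + 213)/(-637) + ((0*0)*2)/(-779)))² = (2*(-225) + (((-19 + (-9 + 3*13)) + 213)/(-637) + ((0*0)*2)/(-779)))² = (-450 + (((-19 + (-9 + 39)) + 213)*(-1/637) + (0*2)*(-1/779)))² = (-450 + (((-19 + 30) + 213)*(-1/637) + 0*(-1/779)))² = (-450 + ((11 + 213)*(-1/637) + 0))² = (-450 + (224*(-1/637) + 0))² = (-450 + (-32/91 + 0))² = (-450 - 32/91)² = (-40982/91)² = 1679524324/8281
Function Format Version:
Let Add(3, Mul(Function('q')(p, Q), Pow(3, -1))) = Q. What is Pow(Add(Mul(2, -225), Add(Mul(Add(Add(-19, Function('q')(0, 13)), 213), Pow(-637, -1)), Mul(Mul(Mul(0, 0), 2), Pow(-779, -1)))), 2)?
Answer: Rational(1679524324, 8281) ≈ 2.0282e+5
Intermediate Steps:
Function('q')(p, Q) = Add(-9, Mul(3, Q))
Pow(Add(Mul(2, -225), Add(Mul(Add(Add(-19, Function('q')(0, 13)), 213), Pow(-637, -1)), Mul(Mul(Mul(0, 0), 2), Pow(-779, -1)))), 2) = Pow(Add(Mul(2, -225), Add(Mul(Add(Add(-19, Add(-9, Mul(3, 13))), 213), Pow(-637, -1)), Mul(Mul(Mul(0, 0), 2), Pow(-779, -1)))), 2) = Pow(Add(-450, Add(Mul(Add(Add(-19, Add(-9, 39)), 213), Rational(-1, 637)), Mul(Mul(0, 2), Rational(-1, 779)))), 2) = Pow(Add(-450, Add(Mul(Add(Add(-19, 30), 213), Rational(-1, 637)), Mul(0, Rational(-1, 779)))), 2) = Pow(Add(-450, Add(Mul(Add(11, 213), Rational(-1, 637)), 0)), 2) = Pow(Add(-450, Add(Mul(224, Rational(-1, 637)), 0)), 2) = Pow(Add(-450, Add(Rational(-32, 91), 0)), 2) = Pow(Add(-450, Rational(-32, 91)), 2) = Pow(Rational(-40982, 91), 2) = Rational(1679524324, 8281)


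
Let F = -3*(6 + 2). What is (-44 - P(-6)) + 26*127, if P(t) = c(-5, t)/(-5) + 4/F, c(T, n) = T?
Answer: 19543/6 ≈ 3257.2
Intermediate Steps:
F = -24 (F = -3*8 = -24)
P(t) = ⅚ (P(t) = -5/(-5) + 4/(-24) = -5*(-⅕) + 4*(-1/24) = 1 - ⅙ = ⅚)
(-44 - P(-6)) + 26*127 = (-44 - 1*⅚) + 26*127 = (-44 - ⅚) + 3302 = -269/6 + 3302 = 19543/6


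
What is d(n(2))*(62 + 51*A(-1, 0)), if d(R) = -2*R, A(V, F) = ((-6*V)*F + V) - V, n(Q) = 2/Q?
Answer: -124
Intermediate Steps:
A(V, F) = -6*F*V (A(V, F) = (-6*F*V + V) - V = (V - 6*F*V) - V = -6*F*V)
d(n(2))*(62 + 51*A(-1, 0)) = (-4/2)*(62 + 51*(-6*0*(-1))) = (-4/2)*(62 + 51*0) = (-2*1)*(62 + 0) = -2*62 = -124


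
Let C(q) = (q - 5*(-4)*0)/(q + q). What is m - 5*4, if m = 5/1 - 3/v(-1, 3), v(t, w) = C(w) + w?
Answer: -111/7 ≈ -15.857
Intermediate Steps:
C(q) = ½ (C(q) = (q + 20*0)/((2*q)) = (q + 0)*(1/(2*q)) = q*(1/(2*q)) = ½)
v(t, w) = ½ + w
m = 29/7 (m = 5/1 - 3/(½ + 3) = 5*1 - 3/7/2 = 5 - 3*2/7 = 5 - 6/7 = 29/7 ≈ 4.1429)
m - 5*4 = 29/7 - 5*4 = 29/7 - 20 = -111/7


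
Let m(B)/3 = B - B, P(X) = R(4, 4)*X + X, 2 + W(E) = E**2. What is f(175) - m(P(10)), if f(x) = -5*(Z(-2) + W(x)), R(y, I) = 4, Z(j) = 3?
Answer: -153130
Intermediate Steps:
W(E) = -2 + E**2
P(X) = 5*X (P(X) = 4*X + X = 5*X)
f(x) = -5 - 5*x**2 (f(x) = -5*(3 + (-2 + x**2)) = -5*(1 + x**2) = -5 - 5*x**2)
m(B) = 0 (m(B) = 3*(B - B) = 3*0 = 0)
f(175) - m(P(10)) = (-5 - 5*175**2) - 1*0 = (-5 - 5*30625) + 0 = (-5 - 153125) + 0 = -153130 + 0 = -153130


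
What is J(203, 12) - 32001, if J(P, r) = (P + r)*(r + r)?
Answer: -26841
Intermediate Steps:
J(P, r) = 2*r*(P + r) (J(P, r) = (P + r)*(2*r) = 2*r*(P + r))
J(203, 12) - 32001 = 2*12*(203 + 12) - 32001 = 2*12*215 - 32001 = 5160 - 32001 = -26841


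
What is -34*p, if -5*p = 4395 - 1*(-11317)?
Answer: 534208/5 ≈ 1.0684e+5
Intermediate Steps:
p = -15712/5 (p = -(4395 - 1*(-11317))/5 = -(4395 + 11317)/5 = -⅕*15712 = -15712/5 ≈ -3142.4)
-34*p = -34*(-15712/5) = 534208/5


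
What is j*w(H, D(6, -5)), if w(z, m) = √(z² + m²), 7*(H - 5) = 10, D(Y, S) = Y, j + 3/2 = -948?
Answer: -5697*√421/14 ≈ -8349.5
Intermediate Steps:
j = -1899/2 (j = -3/2 - 948 = -1899/2 ≈ -949.50)
H = 45/7 (H = 5 + (⅐)*10 = 5 + 10/7 = 45/7 ≈ 6.4286)
w(z, m) = √(m² + z²)
j*w(H, D(6, -5)) = -1899*√(6² + (45/7)²)/2 = -1899*√(36 + 2025/49)/2 = -5697*√421/14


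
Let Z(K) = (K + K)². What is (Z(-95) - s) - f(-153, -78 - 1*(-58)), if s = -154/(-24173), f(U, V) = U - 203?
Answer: 881250734/24173 ≈ 36456.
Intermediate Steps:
f(U, V) = -203 + U
s = 154/24173 (s = -154*(-1/24173) = 154/24173 ≈ 0.0063707)
Z(K) = 4*K² (Z(K) = (2*K)² = 4*K²)
(Z(-95) - s) - f(-153, -78 - 1*(-58)) = (4*(-95)² - 1*154/24173) - (-203 - 153) = (4*9025 - 154/24173) - 1*(-356) = (36100 - 154/24173) + 356 = 872645146/24173 + 356 = 881250734/24173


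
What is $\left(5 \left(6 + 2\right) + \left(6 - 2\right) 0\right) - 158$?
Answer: $-118$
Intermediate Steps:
$\left(5 \left(6 + 2\right) + \left(6 - 2\right) 0\right) - 158 = \left(5 \cdot 8 + 4 \cdot 0\right) - 158 = \left(40 + 0\right) - 158 = 40 - 158 = -118$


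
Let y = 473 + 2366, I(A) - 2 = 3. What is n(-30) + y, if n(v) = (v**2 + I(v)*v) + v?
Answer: 3559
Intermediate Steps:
I(A) = 5 (I(A) = 2 + 3 = 5)
y = 2839
n(v) = v**2 + 6*v (n(v) = (v**2 + 5*v) + v = v**2 + 6*v)
n(-30) + y = -30*(6 - 30) + 2839 = -30*(-24) + 2839 = 720 + 2839 = 3559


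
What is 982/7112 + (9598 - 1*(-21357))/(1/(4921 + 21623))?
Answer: 2921856813611/3556 ≈ 8.2167e+8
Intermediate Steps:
982/7112 + (9598 - 1*(-21357))/(1/(4921 + 21623)) = 982*(1/7112) + (9598 + 21357)/(1/26544) = 491/3556 + 30955/(1/26544) = 491/3556 + 30955*26544 = 491/3556 + 821669520 = 2921856813611/3556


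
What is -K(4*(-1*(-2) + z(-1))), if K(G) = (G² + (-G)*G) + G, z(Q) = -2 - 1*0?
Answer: 0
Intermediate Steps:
z(Q) = -2 (z(Q) = -2 + 0 = -2)
K(G) = G (K(G) = (G² - G²) + G = 0 + G = G)
-K(4*(-1*(-2) + z(-1))) = -4*(-1*(-2) - 2) = -4*(2 - 2) = -4*0 = -1*0 = 0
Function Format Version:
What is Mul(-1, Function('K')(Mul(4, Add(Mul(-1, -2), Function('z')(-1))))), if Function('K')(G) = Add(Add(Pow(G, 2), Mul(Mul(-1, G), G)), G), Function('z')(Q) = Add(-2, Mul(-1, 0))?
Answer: 0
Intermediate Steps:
Function('z')(Q) = -2 (Function('z')(Q) = Add(-2, 0) = -2)
Function('K')(G) = G (Function('K')(G) = Add(Add(Pow(G, 2), Mul(-1, Pow(G, 2))), G) = Add(0, G) = G)
Mul(-1, Function('K')(Mul(4, Add(Mul(-1, -2), Function('z')(-1))))) = Mul(-1, Mul(4, Add(Mul(-1, -2), -2))) = Mul(-1, Mul(4, Add(2, -2))) = Mul(-1, Mul(4, 0)) = Mul(-1, 0) = 0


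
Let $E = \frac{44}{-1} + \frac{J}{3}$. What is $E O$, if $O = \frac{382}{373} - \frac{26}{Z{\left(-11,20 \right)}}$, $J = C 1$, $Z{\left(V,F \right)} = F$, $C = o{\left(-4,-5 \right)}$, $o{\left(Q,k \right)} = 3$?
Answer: $\frac{44247}{3730} \approx 11.862$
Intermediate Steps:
$C = 3$
$J = 3$ ($J = 3 \cdot 1 = 3$)
$O = - \frac{1029}{3730}$ ($O = \frac{382}{373} - \frac{26}{20} = 382 \cdot \frac{1}{373} - \frac{13}{10} = \frac{382}{373} - \frac{13}{10} = - \frac{1029}{3730} \approx -0.27587$)
$E = -43$ ($E = \frac{44}{-1} + \frac{3}{3} = 44 \left(-1\right) + 3 \cdot \frac{1}{3} = -44 + 1 = -43$)
$E O = \left(-43\right) \left(- \frac{1029}{3730}\right) = \frac{44247}{3730}$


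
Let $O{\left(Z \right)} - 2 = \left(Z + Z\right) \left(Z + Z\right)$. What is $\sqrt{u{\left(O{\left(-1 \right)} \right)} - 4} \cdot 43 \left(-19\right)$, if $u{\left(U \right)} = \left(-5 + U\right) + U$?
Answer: $- 817 \sqrt{3} \approx -1415.1$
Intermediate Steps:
$O{\left(Z \right)} = 2 + 4 Z^{2}$ ($O{\left(Z \right)} = 2 + \left(Z + Z\right) \left(Z + Z\right) = 2 + 2 Z 2 Z = 2 + 4 Z^{2}$)
$u{\left(U \right)} = -5 + 2 U$
$\sqrt{u{\left(O{\left(-1 \right)} \right)} - 4} \cdot 43 \left(-19\right) = \sqrt{\left(-5 + 2 \left(2 + 4 \left(-1\right)^{2}\right)\right) - 4} \cdot 43 \left(-19\right) = \sqrt{\left(-5 + 2 \left(2 + 4 \cdot 1\right)\right) - 4} \cdot 43 \left(-19\right) = \sqrt{\left(-5 + 2 \left(2 + 4\right)\right) - 4} \cdot 43 \left(-19\right) = \sqrt{\left(-5 + 2 \cdot 6\right) - 4} \cdot 43 \left(-19\right) = \sqrt{\left(-5 + 12\right) - 4} \cdot 43 \left(-19\right) = \sqrt{7 - 4} \cdot 43 \left(-19\right) = \sqrt{3} \cdot 43 \left(-19\right) = 43 \sqrt{3} \left(-19\right) = - 817 \sqrt{3}$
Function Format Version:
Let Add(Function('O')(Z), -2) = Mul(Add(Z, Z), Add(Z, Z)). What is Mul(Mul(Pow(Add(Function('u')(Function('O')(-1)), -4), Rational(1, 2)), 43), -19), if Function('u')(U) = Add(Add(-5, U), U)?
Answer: Mul(-817, Pow(3, Rational(1, 2))) ≈ -1415.1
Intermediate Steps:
Function('O')(Z) = Add(2, Mul(4, Pow(Z, 2))) (Function('O')(Z) = Add(2, Mul(Add(Z, Z), Add(Z, Z))) = Add(2, Mul(Mul(2, Z), Mul(2, Z))) = Add(2, Mul(4, Pow(Z, 2))))
Function('u')(U) = Add(-5, Mul(2, U))
Mul(Mul(Pow(Add(Function('u')(Function('O')(-1)), -4), Rational(1, 2)), 43), -19) = Mul(Mul(Pow(Add(Add(-5, Mul(2, Add(2, Mul(4, Pow(-1, 2))))), -4), Rational(1, 2)), 43), -19) = Mul(Mul(Pow(Add(Add(-5, Mul(2, Add(2, Mul(4, 1)))), -4), Rational(1, 2)), 43), -19) = Mul(Mul(Pow(Add(Add(-5, Mul(2, Add(2, 4))), -4), Rational(1, 2)), 43), -19) = Mul(Mul(Pow(Add(Add(-5, Mul(2, 6)), -4), Rational(1, 2)), 43), -19) = Mul(Mul(Pow(Add(Add(-5, 12), -4), Rational(1, 2)), 43), -19) = Mul(Mul(Pow(Add(7, -4), Rational(1, 2)), 43), -19) = Mul(Mul(Pow(3, Rational(1, 2)), 43), -19) = Mul(Mul(43, Pow(3, Rational(1, 2))), -19) = Mul(-817, Pow(3, Rational(1, 2)))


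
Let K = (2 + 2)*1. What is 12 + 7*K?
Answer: 40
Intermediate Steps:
K = 4 (K = 4*1 = 4)
12 + 7*K = 12 + 7*4 = 12 + 28 = 40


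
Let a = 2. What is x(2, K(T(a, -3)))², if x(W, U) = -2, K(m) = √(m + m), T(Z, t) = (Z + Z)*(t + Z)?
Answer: 4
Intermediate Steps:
T(Z, t) = 2*Z*(Z + t) (T(Z, t) = (2*Z)*(Z + t) = 2*Z*(Z + t))
K(m) = √2*√m (K(m) = √(2*m) = √2*√m)
x(2, K(T(a, -3)))² = (-2)² = 4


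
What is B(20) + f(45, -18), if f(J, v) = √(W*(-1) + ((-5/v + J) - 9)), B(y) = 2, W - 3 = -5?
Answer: 2 + √1378/6 ≈ 8.1869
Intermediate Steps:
W = -2 (W = 3 - 5 = -2)
f(J, v) = √(-7 + J - 5/v) (f(J, v) = √(-2*(-1) + ((-5/v + J) - 9)) = √(2 + ((J - 5/v) - 9)) = √(2 + (-9 + J - 5/v)) = √(-7 + J - 5/v))
B(20) + f(45, -18) = 2 + √(-7 + 45 - 5/(-18)) = 2 + √(-7 + 45 - 5*(-1/18)) = 2 + √(-7 + 45 + 5/18) = 2 + √(689/18) = 2 + √1378/6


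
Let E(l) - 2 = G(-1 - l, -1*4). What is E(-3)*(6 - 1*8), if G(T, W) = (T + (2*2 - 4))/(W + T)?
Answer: -2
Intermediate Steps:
G(T, W) = T/(T + W) (G(T, W) = (T + (4 - 4))/(T + W) = (T + 0)/(T + W) = T/(T + W))
E(l) = 2 + (-1 - l)/(-5 - l) (E(l) = 2 + (-1 - l)/((-1 - l) - 1*4) = 2 + (-1 - l)/((-1 - l) - 4) = 2 + (-1 - l)/(-5 - l))
E(-3)*(6 - 1*8) = ((11 + 3*(-3))/(5 - 3))*(6 - 1*8) = ((11 - 9)/2)*(6 - 8) = ((½)*2)*(-2) = 1*(-2) = -2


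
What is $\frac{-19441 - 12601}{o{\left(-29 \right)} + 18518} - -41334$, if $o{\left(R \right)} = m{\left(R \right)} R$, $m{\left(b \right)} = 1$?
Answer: $\frac{764192284}{18489} \approx 41332.0$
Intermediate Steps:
$o{\left(R \right)} = R$ ($o{\left(R \right)} = 1 R = R$)
$\frac{-19441 - 12601}{o{\left(-29 \right)} + 18518} - -41334 = \frac{-19441 - 12601}{-29 + 18518} - -41334 = - \frac{32042}{18489} + 41334 = \frac{764192284}{18489}$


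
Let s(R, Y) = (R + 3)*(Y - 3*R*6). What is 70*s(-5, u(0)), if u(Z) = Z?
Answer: -12600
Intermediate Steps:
s(R, Y) = (3 + R)*(Y - 18*R)
70*s(-5, u(0)) = 70*(-54*(-5) - 18*(-5)**2 + 3*0 - 5*0) = 70*(270 - 18*25 + 0 + 0) = 70*(270 - 450 + 0 + 0) = 70*(-180) = -12600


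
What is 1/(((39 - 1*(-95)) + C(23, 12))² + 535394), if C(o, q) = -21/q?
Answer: 16/8846145 ≈ 1.8087e-6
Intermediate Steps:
1/(((39 - 1*(-95)) + C(23, 12))² + 535394) = 1/(((39 - 1*(-95)) - 21/12)² + 535394) = 1/(((39 + 95) - 21*1/12)² + 535394) = 1/((134 - 7/4)² + 535394) = 1/((529/4)² + 535394) = 1/(279841/16 + 535394) = 1/(8846145/16) = 16/8846145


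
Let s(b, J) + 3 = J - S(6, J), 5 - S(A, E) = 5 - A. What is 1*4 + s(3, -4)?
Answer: -9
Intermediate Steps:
S(A, E) = A (S(A, E) = 5 - (5 - A) = 5 + (-5 + A) = A)
s(b, J) = -9 + J (s(b, J) = -3 + (J - 1*6) = -3 + (J - 6) = -3 + (-6 + J) = -9 + J)
1*4 + s(3, -4) = 1*4 + (-9 - 4) = 4 - 13 = -9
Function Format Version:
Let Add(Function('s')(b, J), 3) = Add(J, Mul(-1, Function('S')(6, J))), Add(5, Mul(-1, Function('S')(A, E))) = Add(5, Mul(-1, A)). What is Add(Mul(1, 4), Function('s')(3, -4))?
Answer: -9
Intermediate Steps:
Function('S')(A, E) = A (Function('S')(A, E) = Add(5, Mul(-1, Add(5, Mul(-1, A)))) = Add(5, Add(-5, A)) = A)
Function('s')(b, J) = Add(-9, J) (Function('s')(b, J) = Add(-3, Add(J, Mul(-1, 6))) = Add(-3, Add(J, -6)) = Add(-3, Add(-6, J)) = Add(-9, J))
Add(Mul(1, 4), Function('s')(3, -4)) = Add(Mul(1, 4), Add(-9, -4)) = Add(4, -13) = -9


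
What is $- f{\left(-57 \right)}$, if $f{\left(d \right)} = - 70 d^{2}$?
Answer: $227430$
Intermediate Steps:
$- f{\left(-57 \right)} = - \left(-70\right) \left(-57\right)^{2} = - \left(-70\right) 3249 = \left(-1\right) \left(-227430\right) = 227430$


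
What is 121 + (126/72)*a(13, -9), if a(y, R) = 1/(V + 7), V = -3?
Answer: 1943/16 ≈ 121.44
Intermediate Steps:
a(y, R) = ¼ (a(y, R) = 1/(-3 + 7) = 1/4 = ¼)
121 + (126/72)*a(13, -9) = 121 + (126/72)*(¼) = 121 + (126*(1/72))*(¼) = 121 + (7/4)*(¼) = 121 + 7/16 = 1943/16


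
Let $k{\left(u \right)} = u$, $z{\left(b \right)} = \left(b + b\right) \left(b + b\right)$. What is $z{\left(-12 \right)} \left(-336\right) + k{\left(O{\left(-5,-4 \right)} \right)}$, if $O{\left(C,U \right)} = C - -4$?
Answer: $-193537$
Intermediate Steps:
$z{\left(b \right)} = 4 b^{2}$ ($z{\left(b \right)} = 2 b 2 b = 4 b^{2}$)
$O{\left(C,U \right)} = 4 + C$ ($O{\left(C,U \right)} = C + 4 = 4 + C$)
$z{\left(-12 \right)} \left(-336\right) + k{\left(O{\left(-5,-4 \right)} \right)} = 4 \left(-12\right)^{2} \left(-336\right) + \left(4 - 5\right) = 4 \cdot 144 \left(-336\right) - 1 = 576 \left(-336\right) - 1 = -193536 - 1 = -193537$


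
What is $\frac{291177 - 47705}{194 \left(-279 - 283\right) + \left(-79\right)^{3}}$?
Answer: $- \frac{243472}{602067} \approx -0.40439$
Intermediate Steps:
$\frac{291177 - 47705}{194 \left(-279 - 283\right) + \left(-79\right)^{3}} = \frac{243472}{194 \left(-562\right) - 493039} = \frac{243472}{-109028 - 493039} = \frac{243472}{-602067} = 243472 \left(- \frac{1}{602067}\right) = - \frac{243472}{602067}$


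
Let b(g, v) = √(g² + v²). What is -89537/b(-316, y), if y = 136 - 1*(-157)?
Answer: -89537*√185705/185705 ≈ -207.77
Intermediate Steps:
y = 293 (y = 136 + 157 = 293)
-89537/b(-316, y) = -89537/√((-316)² + 293²) = -89537/√(99856 + 85849) = -89537*√185705/185705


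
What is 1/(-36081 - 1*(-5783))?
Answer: -1/30298 ≈ -3.3005e-5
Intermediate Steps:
1/(-36081 - 1*(-5783)) = 1/(-36081 + 5783) = 1/(-30298) = -1/30298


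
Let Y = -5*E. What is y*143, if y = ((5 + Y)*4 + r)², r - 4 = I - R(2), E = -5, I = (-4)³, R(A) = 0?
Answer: 514800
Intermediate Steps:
I = -64
Y = 25 (Y = -5*(-5) = 25)
r = -60 (r = 4 + (-64 - 1*0) = 4 + (-64 + 0) = 4 - 64 = -60)
y = 3600 (y = ((5 + 25)*4 - 60)² = (30*4 - 60)² = (120 - 60)² = 60² = 3600)
y*143 = 3600*143 = 514800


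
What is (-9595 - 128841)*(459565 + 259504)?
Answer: -99545036084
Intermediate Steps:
(-9595 - 128841)*(459565 + 259504) = -138436*719069 = -99545036084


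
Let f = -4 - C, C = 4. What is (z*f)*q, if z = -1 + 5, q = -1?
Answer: 32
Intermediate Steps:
f = -8 (f = -4 - 1*4 = -4 - 4 = -8)
z = 4
(z*f)*q = (4*(-8))*(-1) = -32*(-1) = 32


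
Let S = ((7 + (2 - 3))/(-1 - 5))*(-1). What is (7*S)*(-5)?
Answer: -35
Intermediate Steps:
S = 1 (S = ((7 - 1)/(-6))*(-1) = (6*(-⅙))*(-1) = -1*(-1) = 1)
(7*S)*(-5) = (7*1)*(-5) = 7*(-5) = -35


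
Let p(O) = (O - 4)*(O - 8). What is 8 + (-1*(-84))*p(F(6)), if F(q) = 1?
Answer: 1772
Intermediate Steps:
p(O) = (-8 + O)*(-4 + O) (p(O) = (-4 + O)*(-8 + O) = (-8 + O)*(-4 + O))
8 + (-1*(-84))*p(F(6)) = 8 + (-1*(-84))*(32 + 1² - 12*1) = 8 + 84*(32 + 1 - 12) = 8 + 84*21 = 8 + 1764 = 1772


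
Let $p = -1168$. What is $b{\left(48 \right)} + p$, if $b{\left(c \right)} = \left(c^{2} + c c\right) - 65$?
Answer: $3375$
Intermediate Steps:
$b{\left(c \right)} = -65 + 2 c^{2}$ ($b{\left(c \right)} = \left(c^{2} + c^{2}\right) - 65 = 2 c^{2} - 65 = -65 + 2 c^{2}$)
$b{\left(48 \right)} + p = \left(-65 + 2 \cdot 48^{2}\right) - 1168 = \left(-65 + 2 \cdot 2304\right) - 1168 = \left(-65 + 4608\right) - 1168 = 4543 - 1168 = 3375$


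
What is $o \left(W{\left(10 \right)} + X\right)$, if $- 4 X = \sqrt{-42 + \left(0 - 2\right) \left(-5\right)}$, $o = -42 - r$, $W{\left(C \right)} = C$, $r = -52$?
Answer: $100 - 10 i \sqrt{2} \approx 100.0 - 14.142 i$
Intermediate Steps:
$o = 10$ ($o = -42 - -52 = -42 + 52 = 10$)
$X = - i \sqrt{2}$ ($X = - \frac{\sqrt{-42 + \left(0 - 2\right) \left(-5\right)}}{4} = - \frac{\sqrt{-42 - -10}}{4} = - \frac{\sqrt{-42 + 10}}{4} = - \frac{\sqrt{-32}}{4} = - \frac{4 i \sqrt{2}}{4} = - i \sqrt{2} \approx - 1.4142 i$)
$o \left(W{\left(10 \right)} + X\right) = 10 \left(10 - i \sqrt{2}\right) = 100 - 10 i \sqrt{2}$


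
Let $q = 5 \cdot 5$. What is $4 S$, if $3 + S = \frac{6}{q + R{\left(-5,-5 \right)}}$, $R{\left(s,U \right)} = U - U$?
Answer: $- \frac{276}{25} \approx -11.04$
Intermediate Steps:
$R{\left(s,U \right)} = 0$
$q = 25$
$S = - \frac{69}{25}$ ($S = -3 + \frac{6}{25 + 0} = -3 + \frac{6}{25} = - \frac{69}{25} \approx -2.76$)
$4 S = 4 \left(- \frac{69}{25}\right) = - \frac{276}{25}$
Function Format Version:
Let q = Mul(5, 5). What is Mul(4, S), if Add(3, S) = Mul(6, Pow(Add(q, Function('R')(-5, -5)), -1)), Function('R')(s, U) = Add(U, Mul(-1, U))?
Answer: Rational(-276, 25) ≈ -11.040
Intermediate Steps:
Function('R')(s, U) = 0
q = 25
S = Rational(-69, 25) (S = Add(-3, Mul(6, Pow(Add(25, 0), -1))) = Add(-3, Mul(6, Pow(25, -1))) = Add(-3, Mul(6, Rational(1, 25))) = Add(-3, Rational(6, 25)) = Rational(-69, 25) ≈ -2.7600)
Mul(4, S) = Mul(4, Rational(-69, 25)) = Rational(-276, 25)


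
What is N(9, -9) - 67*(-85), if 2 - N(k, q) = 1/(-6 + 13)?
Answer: 39878/7 ≈ 5696.9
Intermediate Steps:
N(k, q) = 13/7 (N(k, q) = 2 - 1/(-6 + 13) = 2 - 1/7 = 2 - 1*⅐ = 2 - ⅐ = 13/7)
N(9, -9) - 67*(-85) = 13/7 - 67*(-85) = 13/7 + 5695 = 39878/7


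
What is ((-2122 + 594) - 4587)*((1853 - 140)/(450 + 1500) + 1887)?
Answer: -1500768983/130 ≈ -1.1544e+7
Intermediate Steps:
((-2122 + 594) - 4587)*((1853 - 140)/(450 + 1500) + 1887) = (-1528 - 4587)*(1713/1950 + 1887) = -6115*(1713*(1/1950) + 1887) = -6115*(571/650 + 1887) = -6115*1227121/650 = -1500768983/130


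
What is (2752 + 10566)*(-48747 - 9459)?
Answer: -775187508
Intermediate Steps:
(2752 + 10566)*(-48747 - 9459) = 13318*(-58206) = -775187508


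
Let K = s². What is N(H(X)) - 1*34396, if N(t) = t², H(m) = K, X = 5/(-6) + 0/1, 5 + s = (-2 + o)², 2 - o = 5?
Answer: 125604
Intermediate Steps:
o = -3 (o = 2 - 1*5 = 2 - 5 = -3)
s = 20 (s = -5 + (-2 - 3)² = -5 + (-5)² = -5 + 25 = 20)
X = -⅚ (X = 5*(-⅙) + 0*1 = -⅚ + 0 = -⅚ ≈ -0.83333)
K = 400 (K = 20² = 400)
H(m) = 400
N(H(X)) - 1*34396 = 400² - 1*34396 = 160000 - 34396 = 125604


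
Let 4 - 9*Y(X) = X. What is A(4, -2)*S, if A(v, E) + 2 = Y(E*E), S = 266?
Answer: -532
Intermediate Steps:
Y(X) = 4/9 - X/9
A(v, E) = -14/9 - E²/9 (A(v, E) = -2 + (4/9 - E*E/9) = -2 + (4/9 - E²/9) = -14/9 - E²/9)
A(4, -2)*S = (-14/9 - ⅑*(-2)²)*266 = (-14/9 - ⅑*4)*266 = (-14/9 - 4/9)*266 = -2*266 = -532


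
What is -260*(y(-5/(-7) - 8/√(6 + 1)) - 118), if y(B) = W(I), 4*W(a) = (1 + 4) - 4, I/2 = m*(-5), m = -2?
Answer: 30615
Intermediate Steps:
I = 20 (I = 2*(-2*(-5)) = 2*10 = 20)
W(a) = ¼ (W(a) = ((1 + 4) - 4)/4 = (5 - 4)/4 = (¼)*1 = ¼)
y(B) = ¼
-260*(y(-5/(-7) - 8/√(6 + 1)) - 118) = -260*(¼ - 118) = -260*(-471/4) = 30615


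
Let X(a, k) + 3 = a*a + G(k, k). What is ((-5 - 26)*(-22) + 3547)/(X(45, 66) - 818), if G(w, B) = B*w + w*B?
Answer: 4229/9916 ≈ 0.42648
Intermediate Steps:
G(w, B) = 2*B*w (G(w, B) = B*w + B*w = 2*B*w)
X(a, k) = -3 + a² + 2*k² (X(a, k) = -3 + (a*a + 2*k*k) = -3 + (a² + 2*k²) = -3 + a² + 2*k²)
((-5 - 26)*(-22) + 3547)/(X(45, 66) - 818) = ((-5 - 26)*(-22) + 3547)/((-3 + 45² + 2*66²) - 818) = (-31*(-22) + 3547)/((-3 + 2025 + 2*4356) - 818) = (682 + 3547)/((-3 + 2025 + 8712) - 818) = 4229/(10734 - 818) = 4229/9916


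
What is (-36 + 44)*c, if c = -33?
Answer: -264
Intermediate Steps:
(-36 + 44)*c = (-36 + 44)*(-33) = 8*(-33) = -264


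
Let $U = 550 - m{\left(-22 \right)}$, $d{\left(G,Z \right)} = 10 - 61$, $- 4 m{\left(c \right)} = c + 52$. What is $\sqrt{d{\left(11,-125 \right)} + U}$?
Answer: $\frac{\sqrt{2026}}{2} \approx 22.506$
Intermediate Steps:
$m{\left(c \right)} = -13 - \frac{c}{4}$ ($m{\left(c \right)} = - \frac{c + 52}{4} = - \frac{52 + c}{4} = -13 - \frac{c}{4}$)
$d{\left(G,Z \right)} = -51$
$U = \frac{1115}{2}$ ($U = 550 - \left(-13 - - \frac{11}{2}\right) = 550 - \left(-13 + \frac{11}{2}\right) = 550 - - \frac{15}{2} = 550 + \frac{15}{2} = \frac{1115}{2} \approx 557.5$)
$\sqrt{d{\left(11,-125 \right)} + U} = \sqrt{-51 + \frac{1115}{2}} = \sqrt{\frac{1013}{2}} = \frac{\sqrt{2026}}{2}$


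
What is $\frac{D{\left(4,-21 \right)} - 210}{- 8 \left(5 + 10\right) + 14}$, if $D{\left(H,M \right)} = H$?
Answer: $\frac{103}{53} \approx 1.9434$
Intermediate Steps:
$\frac{D{\left(4,-21 \right)} - 210}{- 8 \left(5 + 10\right) + 14} = \frac{4 - 210}{- 8 \left(5 + 10\right) + 14} = - \frac{206}{\left(-8\right) 15 + 14} = - \frac{206}{-120 + 14} = - \frac{206}{-106} = \left(-206\right) \left(- \frac{1}{106}\right) = \frac{103}{53}$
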